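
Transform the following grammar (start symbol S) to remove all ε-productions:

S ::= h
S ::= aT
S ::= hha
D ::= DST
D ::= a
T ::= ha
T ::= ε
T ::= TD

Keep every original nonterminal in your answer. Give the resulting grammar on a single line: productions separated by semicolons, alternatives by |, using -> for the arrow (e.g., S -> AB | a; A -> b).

S -> a | h | aT | hha; D -> a | DS | DST; T -> D | TD | ha

Nullable set: {T}.
S -> aT: T nullable, giving a | aT.
D -> DST: T nullable, giving DS | DST.
Drop T -> ε.
T -> TD: T nullable, giving D | TD.
Unchanged (no nullable symbols): S -> h; S -> hha; D -> a; T -> ha.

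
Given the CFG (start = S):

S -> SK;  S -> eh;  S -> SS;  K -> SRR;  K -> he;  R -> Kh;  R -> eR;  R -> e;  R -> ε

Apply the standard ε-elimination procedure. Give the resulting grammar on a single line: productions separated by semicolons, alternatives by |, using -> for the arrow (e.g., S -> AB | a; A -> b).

Nullable set: {R}.
K -> SRR: R, R nullable, giving S | SR | SRR.
Drop R -> ε.
R -> eR: R nullable, giving e | eR.
Unchanged (no nullable symbols): S -> SK; S -> SS; S -> eh; K -> he; R -> Kh; R -> e.

S -> SK | SS | eh; K -> S | SR | he | SRR; R -> e | Kh | eR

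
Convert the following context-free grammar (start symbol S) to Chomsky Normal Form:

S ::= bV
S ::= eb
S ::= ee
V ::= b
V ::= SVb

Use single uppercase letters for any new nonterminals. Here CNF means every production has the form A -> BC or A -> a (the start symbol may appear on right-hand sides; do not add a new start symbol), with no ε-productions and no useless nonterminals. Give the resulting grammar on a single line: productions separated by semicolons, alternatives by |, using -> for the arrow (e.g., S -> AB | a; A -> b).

No ε-productions.
No unit productions to eliminate.
TERM: introduce A -> b, B -> e and substitute in every rule of length ≥2.
BIN: V -> SVA becomes V -> SC, C -> VA.

S -> AV | BA | BB; A -> b; B -> e; C -> VA; V -> b | SC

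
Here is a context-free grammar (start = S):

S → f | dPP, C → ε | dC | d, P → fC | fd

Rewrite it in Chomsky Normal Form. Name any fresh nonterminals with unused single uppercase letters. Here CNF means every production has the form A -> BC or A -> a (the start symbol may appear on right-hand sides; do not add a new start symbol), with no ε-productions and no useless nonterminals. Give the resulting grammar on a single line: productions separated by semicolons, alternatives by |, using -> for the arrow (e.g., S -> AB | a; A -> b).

S -> f | AD; A -> d; B -> f; C -> d | AC; D -> PP; P -> f | BA | BC

Nullable: {C}; after ε-elimination: S -> f | dPP; C -> d | dC; P -> f | fC | fd.
No unit productions to eliminate.
TERM: introduce A -> d, B -> f and substitute in every rule of length ≥2.
BIN: S -> APP becomes S -> AD, D -> PP.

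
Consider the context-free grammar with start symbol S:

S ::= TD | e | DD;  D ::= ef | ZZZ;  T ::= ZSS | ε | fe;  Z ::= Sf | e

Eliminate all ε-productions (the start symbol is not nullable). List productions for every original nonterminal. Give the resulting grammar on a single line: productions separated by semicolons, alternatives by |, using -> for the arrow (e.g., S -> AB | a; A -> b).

Nullable set: {T}.
S -> TD: T nullable, giving D | TD.
Drop T -> ε.
Unchanged (no nullable symbols): S -> DD; S -> e; D -> ZZZ; D -> ef; T -> ZSS; T -> fe; Z -> Sf; Z -> e.

S -> D | e | DD | TD; D -> ef | ZZZ; T -> fe | ZSS; Z -> e | Sf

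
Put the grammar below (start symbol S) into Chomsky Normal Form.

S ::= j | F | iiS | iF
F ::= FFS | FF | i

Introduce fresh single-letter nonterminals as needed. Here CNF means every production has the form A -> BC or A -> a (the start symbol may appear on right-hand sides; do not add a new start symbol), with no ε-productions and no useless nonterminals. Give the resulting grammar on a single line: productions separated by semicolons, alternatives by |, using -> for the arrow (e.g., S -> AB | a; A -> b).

S -> i | j | AC | AF | FD | FF; A -> i; B -> FS; C -> AS; D -> FS; F -> i | FB | FF

No ε-productions.
After unit-elimination: S -> i | j | FF | iF | FFS | iiS; F -> i | FF | FFS.
TERM: introduce A -> i and substitute in every rule of length ≥2.
BIN: F -> FFS becomes F -> FB, B -> FS; S -> AAS becomes S -> AC, C -> AS; S -> FFS becomes S -> FD, D -> FS.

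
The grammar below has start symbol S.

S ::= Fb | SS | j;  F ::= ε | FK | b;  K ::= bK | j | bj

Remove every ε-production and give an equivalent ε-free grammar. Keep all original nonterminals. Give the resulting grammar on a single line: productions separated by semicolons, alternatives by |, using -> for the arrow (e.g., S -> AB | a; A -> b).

S -> b | j | Fb | SS; F -> K | b | FK; K -> j | bK | bj

Nullable set: {F}.
S -> Fb: F nullable, giving Fb | b.
Drop F -> ε.
F -> FK: F nullable, giving FK | K.
Unchanged (no nullable symbols): S -> SS; S -> j; F -> b; K -> bK; K -> bj; K -> j.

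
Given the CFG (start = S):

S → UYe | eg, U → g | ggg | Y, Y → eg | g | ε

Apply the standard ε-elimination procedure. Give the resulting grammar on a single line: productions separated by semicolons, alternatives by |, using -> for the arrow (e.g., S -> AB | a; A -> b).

S -> e | Ue | Ye | eg | UYe; U -> Y | g | ggg; Y -> g | eg

Nullable set: {U, Y}.
S -> UYe: U, Y nullable, giving UYe | Ue | Ye | e.
U -> Y: Y nullable, giving Y.
Drop Y -> ε.
Unchanged (no nullable symbols): S -> eg; U -> g; U -> ggg; Y -> eg; Y -> g.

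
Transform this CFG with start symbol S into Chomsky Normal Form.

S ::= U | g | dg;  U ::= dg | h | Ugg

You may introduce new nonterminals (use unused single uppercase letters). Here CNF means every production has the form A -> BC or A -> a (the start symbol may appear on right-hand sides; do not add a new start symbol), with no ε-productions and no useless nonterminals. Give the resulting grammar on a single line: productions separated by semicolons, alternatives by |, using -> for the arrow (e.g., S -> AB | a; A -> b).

S -> g | h | BA | UC; A -> g; B -> d; C -> AA; D -> AA; U -> h | BA | UD

No ε-productions.
After unit-elimination: S -> g | h | dg | Ugg; U -> h | dg | Ugg.
TERM: introduce B -> d, A -> g and substitute in every rule of length ≥2.
BIN: S -> UAA becomes S -> UC, C -> AA; U -> UAA becomes U -> UD, D -> AA.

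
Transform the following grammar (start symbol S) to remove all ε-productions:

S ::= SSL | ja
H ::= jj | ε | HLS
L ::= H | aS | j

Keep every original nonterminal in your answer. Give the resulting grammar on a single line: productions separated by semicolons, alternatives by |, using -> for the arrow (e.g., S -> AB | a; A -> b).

S -> SS | ja | SSL; H -> S | HS | LS | jj | HLS; L -> H | j | aS

Nullable set: {H, L}.
S -> SSL: L nullable, giving SS | SSL.
Drop H -> ε.
H -> HLS: H, L nullable, giving HLS | HS | LS | S.
L -> H: H nullable, giving H.
Unchanged (no nullable symbols): S -> ja; H -> jj; L -> aS; L -> j.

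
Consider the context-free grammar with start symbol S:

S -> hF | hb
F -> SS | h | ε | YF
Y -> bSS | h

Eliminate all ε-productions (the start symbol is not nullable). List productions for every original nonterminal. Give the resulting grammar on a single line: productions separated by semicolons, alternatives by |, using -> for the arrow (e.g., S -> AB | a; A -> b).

S -> h | hF | hb; F -> Y | h | SS | YF; Y -> h | bSS

Nullable set: {F}.
S -> hF: F nullable, giving h | hF.
Drop F -> ε.
F -> YF: F nullable, giving Y | YF.
Unchanged (no nullable symbols): S -> hb; F -> SS; F -> h; Y -> bSS; Y -> h.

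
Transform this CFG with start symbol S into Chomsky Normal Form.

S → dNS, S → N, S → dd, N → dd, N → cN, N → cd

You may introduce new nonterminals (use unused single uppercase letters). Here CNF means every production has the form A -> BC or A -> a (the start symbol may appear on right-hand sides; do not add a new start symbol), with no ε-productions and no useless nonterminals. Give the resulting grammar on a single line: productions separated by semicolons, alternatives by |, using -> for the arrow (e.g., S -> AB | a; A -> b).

S -> AB | AN | BB | BC; A -> c; B -> d; C -> NS; N -> AB | AN | BB

No ε-productions.
After unit-elimination: S -> cN | cd | dd | dNS; N -> cN | cd | dd.
TERM: introduce A -> c, B -> d and substitute in every rule of length ≥2.
BIN: S -> BNS becomes S -> BC, C -> NS.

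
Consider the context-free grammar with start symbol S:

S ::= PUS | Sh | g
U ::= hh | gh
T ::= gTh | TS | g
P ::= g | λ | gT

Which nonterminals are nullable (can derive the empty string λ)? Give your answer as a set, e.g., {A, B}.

{P}

Directly nullable (have an ε-rule): {P}.
Not nullable: S, T, U — each has a terminal in every rule's right-hand side or depends on a non-nullable symbol.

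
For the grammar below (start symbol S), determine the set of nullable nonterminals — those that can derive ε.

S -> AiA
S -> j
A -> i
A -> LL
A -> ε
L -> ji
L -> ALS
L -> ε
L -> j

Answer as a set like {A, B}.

{A, L}

Directly nullable (have an ε-rule): {A, L}.
Not nullable: S — each has a terminal in every rule's right-hand side or depends on a non-nullable symbol.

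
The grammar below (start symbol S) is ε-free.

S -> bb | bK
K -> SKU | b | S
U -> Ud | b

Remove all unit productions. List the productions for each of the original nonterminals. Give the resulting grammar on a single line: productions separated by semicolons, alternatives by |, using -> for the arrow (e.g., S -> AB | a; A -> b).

S -> bK | bb; K -> b | bK | bb | SKU; U -> b | Ud

Unit productions: K->S.
Unit pairs (A ⇒* B via units): (K,S).
S: inherits non-unit rules of {S} → bK | bb.
K: inherits non-unit rules of {K, S} → SKU | b | bK | bb.
U: inherits non-unit rules of {U} → Ud | b.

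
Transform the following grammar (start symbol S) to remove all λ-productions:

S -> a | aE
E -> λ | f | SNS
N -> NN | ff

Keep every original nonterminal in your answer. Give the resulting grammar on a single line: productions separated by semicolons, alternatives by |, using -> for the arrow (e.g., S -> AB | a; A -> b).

Nullable set: {E}.
S -> aE: E nullable, giving a | aE.
Drop E -> λ.
Unchanged (no nullable symbols): S -> a; E -> SNS; E -> f; N -> NN; N -> ff.

S -> a | aE; E -> f | SNS; N -> NN | ff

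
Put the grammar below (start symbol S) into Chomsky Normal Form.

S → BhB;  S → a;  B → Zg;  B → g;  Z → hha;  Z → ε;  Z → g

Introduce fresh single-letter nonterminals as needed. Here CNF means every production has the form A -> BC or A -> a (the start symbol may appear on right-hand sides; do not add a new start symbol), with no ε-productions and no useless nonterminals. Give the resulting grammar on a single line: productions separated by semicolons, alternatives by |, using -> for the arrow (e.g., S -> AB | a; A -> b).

S -> a | BE; A -> g; B -> g | ZA; C -> h; D -> a; E -> CB; F -> CD; Z -> g | CF

Nullable: {Z}; after ε-elimination: S -> a | BhB; B -> g | Zg; Z -> g | hha.
No unit productions to eliminate.
TERM: introduce D -> a, A -> g, C -> h and substitute in every rule of length ≥2.
BIN: S -> BCB becomes S -> BE, E -> CB; Z -> CCD becomes Z -> CF, F -> CD.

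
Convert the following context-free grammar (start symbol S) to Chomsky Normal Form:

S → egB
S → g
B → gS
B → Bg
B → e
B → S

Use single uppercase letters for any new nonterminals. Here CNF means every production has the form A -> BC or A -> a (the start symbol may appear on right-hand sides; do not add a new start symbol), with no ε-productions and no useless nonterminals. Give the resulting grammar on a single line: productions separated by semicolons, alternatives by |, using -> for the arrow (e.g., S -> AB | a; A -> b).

S -> g | CE; A -> g; B -> e | g | AS | BA | CD; C -> e; D -> AB; E -> AB

No ε-productions.
After unit-elimination: S -> g | egB; B -> e | g | Bg | gS | egB.
TERM: introduce C -> e, A -> g and substitute in every rule of length ≥2.
BIN: B -> CAB becomes B -> CD, D -> AB; S -> CAB becomes S -> CE, E -> AB.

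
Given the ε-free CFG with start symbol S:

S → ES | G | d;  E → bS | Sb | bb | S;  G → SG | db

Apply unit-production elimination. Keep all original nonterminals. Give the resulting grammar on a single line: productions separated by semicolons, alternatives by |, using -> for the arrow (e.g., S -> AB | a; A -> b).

Unit productions: E->S, S->G.
Unit pairs (A ⇒* B via units): (E,G), (E,S), (S,G).
S: inherits non-unit rules of {G, S} → ES | SG | d | db.
E: inherits non-unit rules of {E, G, S} → ES | SG | Sb | bS | bb | d | db.
G: inherits non-unit rules of {G} → SG | db.

S -> d | ES | SG | db; E -> d | ES | SG | Sb | bS | bb | db; G -> SG | db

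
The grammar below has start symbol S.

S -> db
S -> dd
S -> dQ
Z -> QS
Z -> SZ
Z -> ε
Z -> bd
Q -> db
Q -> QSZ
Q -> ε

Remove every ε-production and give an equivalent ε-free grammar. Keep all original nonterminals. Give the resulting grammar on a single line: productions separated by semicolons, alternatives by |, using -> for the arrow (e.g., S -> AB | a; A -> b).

Nullable set: {Q, Z}.
S -> dQ: Q nullable, giving d | dQ.
Drop Q -> ε.
Q -> QSZ: Q, Z nullable, giving QS | QSZ | S | SZ.
Drop Z -> ε.
Z -> QS: Q nullable, giving QS | S.
Z -> SZ: Z nullable, giving S | SZ.
Unchanged (no nullable symbols): S -> db; S -> dd; Q -> db; Z -> bd.

S -> d | dQ | db | dd; Q -> S | QS | SZ | db | QSZ; Z -> S | QS | SZ | bd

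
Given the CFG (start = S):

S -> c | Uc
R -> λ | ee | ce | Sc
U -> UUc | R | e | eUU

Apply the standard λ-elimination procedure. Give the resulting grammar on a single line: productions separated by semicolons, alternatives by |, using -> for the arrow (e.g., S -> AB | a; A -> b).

S -> c | Uc; R -> Sc | ce | ee; U -> R | c | e | Uc | eU | UUc | eUU

Nullable set: {R, U}.
S -> Uc: U nullable, giving Uc | c.
Drop R -> λ.
U -> R: R nullable, giving R.
U -> UUc: U, U nullable, giving UUc | Uc | c.
U -> eUU: U, U nullable, giving e | eU | eUU.
Unchanged (no nullable symbols): S -> c; R -> Sc; R -> ce; R -> ee; U -> e.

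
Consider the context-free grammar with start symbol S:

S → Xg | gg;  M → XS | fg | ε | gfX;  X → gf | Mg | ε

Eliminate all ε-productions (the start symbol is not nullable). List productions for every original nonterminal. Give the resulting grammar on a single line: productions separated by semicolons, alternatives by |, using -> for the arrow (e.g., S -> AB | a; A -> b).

Nullable set: {M, X}.
S -> Xg: X nullable, giving Xg | g.
Drop M -> ε.
M -> XS: X nullable, giving S | XS.
M -> gfX: X nullable, giving gf | gfX.
Drop X -> ε.
X -> Mg: M nullable, giving Mg | g.
Unchanged (no nullable symbols): S -> gg; M -> fg; X -> gf.

S -> g | Xg | gg; M -> S | XS | fg | gf | gfX; X -> g | Mg | gf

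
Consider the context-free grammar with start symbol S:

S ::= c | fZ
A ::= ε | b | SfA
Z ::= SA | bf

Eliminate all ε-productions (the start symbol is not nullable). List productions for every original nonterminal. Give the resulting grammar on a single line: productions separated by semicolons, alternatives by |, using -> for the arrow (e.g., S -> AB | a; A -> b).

S -> c | fZ; A -> b | Sf | SfA; Z -> S | SA | bf

Nullable set: {A}.
Drop A -> ε.
A -> SfA: A nullable, giving Sf | SfA.
Z -> SA: A nullable, giving S | SA.
Unchanged (no nullable symbols): S -> c; S -> fZ; A -> b; Z -> bf.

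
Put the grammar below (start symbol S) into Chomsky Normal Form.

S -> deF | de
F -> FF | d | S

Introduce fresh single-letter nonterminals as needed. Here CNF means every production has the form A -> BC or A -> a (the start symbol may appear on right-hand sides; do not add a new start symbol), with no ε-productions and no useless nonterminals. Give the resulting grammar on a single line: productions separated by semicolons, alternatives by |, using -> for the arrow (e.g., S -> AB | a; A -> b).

S -> AB | AD; A -> d; B -> e; C -> BF; D -> BF; F -> d | AB | AC | FF

No ε-productions.
After unit-elimination: S -> de | deF; F -> d | FF | de | deF.
TERM: introduce A -> d, B -> e and substitute in every rule of length ≥2.
BIN: F -> ABF becomes F -> AC, C -> BF; S -> ABF becomes S -> AD, D -> BF.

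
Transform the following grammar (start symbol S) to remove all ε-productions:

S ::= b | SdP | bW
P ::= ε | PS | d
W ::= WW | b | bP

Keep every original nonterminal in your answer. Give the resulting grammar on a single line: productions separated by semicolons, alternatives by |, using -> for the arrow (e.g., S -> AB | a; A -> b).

S -> b | Sd | bW | SdP; P -> S | d | PS; W -> b | WW | bP

Nullable set: {P}.
S -> SdP: P nullable, giving Sd | SdP.
Drop P -> ε.
P -> PS: P nullable, giving PS | S.
W -> bP: P nullable, giving b | bP.
Unchanged (no nullable symbols): S -> b; S -> bW; P -> d; W -> WW; W -> b.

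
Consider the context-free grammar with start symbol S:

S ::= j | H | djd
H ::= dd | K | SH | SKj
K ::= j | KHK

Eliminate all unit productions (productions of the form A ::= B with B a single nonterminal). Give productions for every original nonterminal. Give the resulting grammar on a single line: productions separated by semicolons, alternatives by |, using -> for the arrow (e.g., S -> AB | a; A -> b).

S -> j | SH | dd | KHK | SKj | djd; H -> j | SH | dd | KHK | SKj; K -> j | KHK

Unit productions: H->K, S->H.
Unit pairs (A ⇒* B via units): (H,K), (S,H), (S,K).
S: inherits non-unit rules of {H, K, S} → KHK | SH | SKj | dd | djd | j.
H: inherits non-unit rules of {H, K} → KHK | SH | SKj | dd | j.
K: inherits non-unit rules of {K} → KHK | j.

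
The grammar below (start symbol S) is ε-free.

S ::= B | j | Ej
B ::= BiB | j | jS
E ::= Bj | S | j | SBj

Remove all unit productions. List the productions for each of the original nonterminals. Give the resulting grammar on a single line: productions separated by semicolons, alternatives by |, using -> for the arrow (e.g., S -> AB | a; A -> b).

S -> j | Ej | jS | BiB; B -> j | jS | BiB; E -> j | Bj | Ej | jS | BiB | SBj

Unit productions: E->S, S->B.
Unit pairs (A ⇒* B via units): (E,B), (E,S), (S,B).
S: inherits non-unit rules of {B, S} → BiB | Ej | j | jS.
B: inherits non-unit rules of {B} → BiB | j | jS.
E: inherits non-unit rules of {B, E, S} → BiB | Bj | Ej | SBj | j | jS.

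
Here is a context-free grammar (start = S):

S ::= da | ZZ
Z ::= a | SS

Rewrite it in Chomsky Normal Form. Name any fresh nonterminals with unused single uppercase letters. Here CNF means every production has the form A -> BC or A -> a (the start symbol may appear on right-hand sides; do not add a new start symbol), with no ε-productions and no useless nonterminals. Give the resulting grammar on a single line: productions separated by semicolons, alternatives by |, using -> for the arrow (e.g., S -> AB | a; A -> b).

S -> AB | ZZ; A -> d; B -> a; Z -> a | SS

No ε-productions.
No unit productions to eliminate.
TERM: introduce B -> a, A -> d and substitute in every rule of length ≥2.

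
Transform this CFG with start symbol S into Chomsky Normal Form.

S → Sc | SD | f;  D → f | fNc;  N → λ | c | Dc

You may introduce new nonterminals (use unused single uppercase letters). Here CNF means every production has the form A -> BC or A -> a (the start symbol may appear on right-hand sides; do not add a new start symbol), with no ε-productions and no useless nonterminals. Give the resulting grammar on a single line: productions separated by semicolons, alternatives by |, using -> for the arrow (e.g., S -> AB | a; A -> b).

S -> f | SB | SD; A -> f; B -> c; C -> NB; D -> f | AB | AC; N -> c | DB

Nullable: {N}; after ε-elimination: S -> f | SD | Sc; D -> f | fc | fNc; N -> c | Dc.
No unit productions to eliminate.
TERM: introduce B -> c, A -> f and substitute in every rule of length ≥2.
BIN: D -> ANB becomes D -> AC, C -> NB.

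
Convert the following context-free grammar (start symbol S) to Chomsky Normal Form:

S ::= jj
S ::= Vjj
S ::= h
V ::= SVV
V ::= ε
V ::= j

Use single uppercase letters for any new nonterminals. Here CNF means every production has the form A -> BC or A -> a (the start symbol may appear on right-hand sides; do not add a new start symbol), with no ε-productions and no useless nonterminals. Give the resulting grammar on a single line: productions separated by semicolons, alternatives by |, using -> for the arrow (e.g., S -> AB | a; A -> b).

Nullable: {V}; after ε-elimination: S -> h | jj | Vjj; V -> S | j | SV | SVV.
After unit-elimination: S -> h | jj | Vjj; V -> h | j | SV | jj | SVV | Vjj.
TERM: introduce A -> j and substitute in every rule of length ≥2.
BIN: S -> VAA becomes S -> VB, B -> AA; V -> SVV becomes V -> SC, C -> VV; V -> VAA becomes V -> VD, D -> AA.

S -> h | AA | VB; A -> j; B -> AA; C -> VV; D -> AA; V -> h | j | AA | SC | SV | VD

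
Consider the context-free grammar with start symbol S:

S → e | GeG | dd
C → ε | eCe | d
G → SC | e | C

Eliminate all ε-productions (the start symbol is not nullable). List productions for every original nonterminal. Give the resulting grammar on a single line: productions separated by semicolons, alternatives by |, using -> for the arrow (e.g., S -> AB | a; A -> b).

Nullable set: {C, G}.
S -> GeG: G, G nullable, giving Ge | GeG | e | eG.
Drop C -> ε.
C -> eCe: C nullable, giving eCe | ee.
G -> C: C nullable, giving C.
G -> SC: C nullable, giving S | SC.
Unchanged (no nullable symbols): S -> dd; S -> e; C -> d; G -> e.

S -> e | Ge | dd | eG | GeG; C -> d | ee | eCe; G -> C | S | e | SC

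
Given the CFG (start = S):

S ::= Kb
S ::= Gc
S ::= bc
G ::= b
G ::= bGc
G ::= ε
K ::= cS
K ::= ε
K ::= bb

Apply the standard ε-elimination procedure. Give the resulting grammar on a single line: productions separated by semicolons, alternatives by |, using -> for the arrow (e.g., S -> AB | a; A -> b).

Nullable set: {G, K}.
S -> Gc: G nullable, giving Gc | c.
S -> Kb: K nullable, giving Kb | b.
Drop G -> ε.
G -> bGc: G nullable, giving bGc | bc.
Drop K -> ε.
Unchanged (no nullable symbols): S -> bc; G -> b; K -> bb; K -> cS.

S -> b | c | Gc | Kb | bc; G -> b | bc | bGc; K -> bb | cS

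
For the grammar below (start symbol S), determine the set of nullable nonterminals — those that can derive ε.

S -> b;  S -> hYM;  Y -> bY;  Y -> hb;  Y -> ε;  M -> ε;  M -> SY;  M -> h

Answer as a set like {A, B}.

Directly nullable (have an ε-rule): {M, Y}.
Not nullable: S — each has a terminal in every rule's right-hand side or depends on a non-nullable symbol.

{M, Y}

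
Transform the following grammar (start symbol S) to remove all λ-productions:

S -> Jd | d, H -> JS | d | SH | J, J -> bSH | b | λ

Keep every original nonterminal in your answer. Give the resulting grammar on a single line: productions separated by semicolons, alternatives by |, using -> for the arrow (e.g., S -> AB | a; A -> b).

S -> d | Jd; H -> J | S | d | JS | SH; J -> b | bS | bSH

Nullable set: {H, J}.
S -> Jd: J nullable, giving Jd | d.
H -> J: J nullable, giving J.
H -> JS: J nullable, giving JS | S.
H -> SH: H nullable, giving S | SH.
Drop J -> λ.
J -> bSH: H nullable, giving bS | bSH.
Unchanged (no nullable symbols): S -> d; H -> d; J -> b.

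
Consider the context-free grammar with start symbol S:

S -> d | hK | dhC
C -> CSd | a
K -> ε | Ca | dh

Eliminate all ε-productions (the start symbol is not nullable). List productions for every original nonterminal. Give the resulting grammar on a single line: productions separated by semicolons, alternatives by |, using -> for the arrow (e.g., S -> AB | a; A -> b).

Nullable set: {K}.
S -> hK: K nullable, giving h | hK.
Drop K -> ε.
Unchanged (no nullable symbols): S -> d; S -> dhC; C -> CSd; C -> a; K -> Ca; K -> dh.

S -> d | h | hK | dhC; C -> a | CSd; K -> Ca | dh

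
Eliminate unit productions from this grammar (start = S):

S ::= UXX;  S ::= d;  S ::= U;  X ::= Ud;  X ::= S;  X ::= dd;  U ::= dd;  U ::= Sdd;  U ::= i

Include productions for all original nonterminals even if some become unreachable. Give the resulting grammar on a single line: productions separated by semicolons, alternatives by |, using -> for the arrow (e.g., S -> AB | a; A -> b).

S -> d | i | dd | Sdd | UXX; U -> i | dd | Sdd; X -> d | i | Ud | dd | Sdd | UXX

Unit productions: S->U, X->S.
Unit pairs (A ⇒* B via units): (S,U), (X,S), (X,U).
S: inherits non-unit rules of {S, U} → Sdd | UXX | d | dd | i.
U: inherits non-unit rules of {U} → Sdd | dd | i.
X: inherits non-unit rules of {S, U, X} → Sdd | UXX | Ud | d | dd | i.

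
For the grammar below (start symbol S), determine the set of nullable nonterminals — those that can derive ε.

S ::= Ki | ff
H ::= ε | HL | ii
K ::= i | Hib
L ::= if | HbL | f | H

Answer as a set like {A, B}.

{H, L}

Directly nullable (have an ε-rule): {H}.
L is nullable via L -> H (every symbol on the right is already known nullable).
Not nullable: K, S — each has a terminal in every rule's right-hand side or depends on a non-nullable symbol.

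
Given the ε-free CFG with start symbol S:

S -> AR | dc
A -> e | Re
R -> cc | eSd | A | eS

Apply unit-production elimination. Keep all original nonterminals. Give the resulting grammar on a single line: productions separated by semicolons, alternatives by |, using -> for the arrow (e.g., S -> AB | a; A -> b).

Unit productions: R->A.
Unit pairs (A ⇒* B via units): (R,A).
S: inherits non-unit rules of {S} → AR | dc.
A: inherits non-unit rules of {A} → Re | e.
R: inherits non-unit rules of {A, R} → Re | cc | e | eS | eSd.

S -> AR | dc; A -> e | Re; R -> e | Re | cc | eS | eSd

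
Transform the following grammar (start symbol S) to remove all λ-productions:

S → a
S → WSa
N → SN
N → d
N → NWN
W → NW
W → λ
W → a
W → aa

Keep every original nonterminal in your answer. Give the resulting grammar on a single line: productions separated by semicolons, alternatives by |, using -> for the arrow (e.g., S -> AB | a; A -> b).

S -> a | Sa | WSa; N -> d | NN | SN | NWN; W -> N | a | NW | aa

Nullable set: {W}.
S -> WSa: W nullable, giving Sa | WSa.
N -> NWN: W nullable, giving NN | NWN.
Drop W -> λ.
W -> NW: W nullable, giving N | NW.
Unchanged (no nullable symbols): S -> a; N -> SN; N -> d; W -> a; W -> aa.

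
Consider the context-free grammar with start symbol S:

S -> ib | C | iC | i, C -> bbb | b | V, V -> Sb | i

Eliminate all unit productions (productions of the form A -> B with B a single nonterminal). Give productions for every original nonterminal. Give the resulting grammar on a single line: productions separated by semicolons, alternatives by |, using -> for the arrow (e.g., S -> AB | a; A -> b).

Unit productions: C->V, S->C.
Unit pairs (A ⇒* B via units): (C,V), (S,C), (S,V).
S: inherits non-unit rules of {C, S, V} → Sb | b | bbb | i | iC | ib.
C: inherits non-unit rules of {C, V} → Sb | b | bbb | i.
V: inherits non-unit rules of {V} → Sb | i.

S -> b | i | Sb | iC | ib | bbb; C -> b | i | Sb | bbb; V -> i | Sb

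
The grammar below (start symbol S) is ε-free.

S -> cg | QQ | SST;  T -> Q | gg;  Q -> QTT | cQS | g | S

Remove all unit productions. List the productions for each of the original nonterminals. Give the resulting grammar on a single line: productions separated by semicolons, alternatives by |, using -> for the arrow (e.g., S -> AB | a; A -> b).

Unit productions: Q->S, T->Q.
Unit pairs (A ⇒* B via units): (Q,S), (T,Q), (T,S).
S: inherits non-unit rules of {S} → QQ | SST | cg.
Q: inherits non-unit rules of {Q, S} → QQ | QTT | SST | cQS | cg | g.
T: inherits non-unit rules of {Q, S, T} → QQ | QTT | SST | cQS | cg | g | gg.

S -> QQ | cg | SST; Q -> g | QQ | cg | QTT | SST | cQS; T -> g | QQ | cg | gg | QTT | SST | cQS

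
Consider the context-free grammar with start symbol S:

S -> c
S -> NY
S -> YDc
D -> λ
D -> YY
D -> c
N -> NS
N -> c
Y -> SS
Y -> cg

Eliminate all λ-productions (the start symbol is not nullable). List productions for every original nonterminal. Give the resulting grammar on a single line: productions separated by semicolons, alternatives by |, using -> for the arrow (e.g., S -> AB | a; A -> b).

Nullable set: {D}.
S -> YDc: D nullable, giving YDc | Yc.
Drop D -> λ.
Unchanged (no nullable symbols): S -> NY; S -> c; D -> YY; D -> c; N -> NS; N -> c; Y -> SS; Y -> cg.

S -> c | NY | Yc | YDc; D -> c | YY; N -> c | NS; Y -> SS | cg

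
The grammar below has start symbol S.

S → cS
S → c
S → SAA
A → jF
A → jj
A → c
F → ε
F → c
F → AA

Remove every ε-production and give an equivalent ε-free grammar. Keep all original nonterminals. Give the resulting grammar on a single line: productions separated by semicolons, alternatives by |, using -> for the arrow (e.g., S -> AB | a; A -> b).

S -> c | cS | SAA; A -> c | j | jF | jj; F -> c | AA

Nullable set: {F}.
A -> jF: F nullable, giving j | jF.
Drop F -> ε.
Unchanged (no nullable symbols): S -> SAA; S -> c; S -> cS; A -> c; A -> jj; F -> AA; F -> c.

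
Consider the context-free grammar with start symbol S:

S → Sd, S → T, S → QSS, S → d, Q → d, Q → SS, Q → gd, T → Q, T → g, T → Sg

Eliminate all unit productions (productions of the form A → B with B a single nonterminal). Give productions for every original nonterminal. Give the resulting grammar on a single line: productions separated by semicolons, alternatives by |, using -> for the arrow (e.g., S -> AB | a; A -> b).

Unit productions: S->T, T->Q.
Unit pairs (A ⇒* B via units): (S,Q), (S,T), (T,Q).
S: inherits non-unit rules of {Q, S, T} → QSS | SS | Sd | Sg | d | g | gd.
Q: inherits non-unit rules of {Q} → SS | d | gd.
T: inherits non-unit rules of {Q, T} → SS | Sg | d | g | gd.

S -> d | g | SS | Sd | Sg | gd | QSS; Q -> d | SS | gd; T -> d | g | SS | Sg | gd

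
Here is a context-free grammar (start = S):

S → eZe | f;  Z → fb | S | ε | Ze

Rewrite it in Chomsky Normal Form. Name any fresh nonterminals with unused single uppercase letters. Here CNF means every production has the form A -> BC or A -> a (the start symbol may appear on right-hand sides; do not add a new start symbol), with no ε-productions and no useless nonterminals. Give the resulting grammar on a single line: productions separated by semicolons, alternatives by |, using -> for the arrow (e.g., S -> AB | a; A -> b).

Nullable: {Z}; after ε-elimination: S -> f | ee | eZe; Z -> S | e | Ze | fb.
After unit-elimination: S -> f | ee | eZe; Z -> e | f | Ze | ee | fb | eZe.
TERM: introduce C -> b, A -> e, B -> f and substitute in every rule of length ≥2.
BIN: S -> AZA becomes S -> AD, D -> ZA; Z -> AZA becomes Z -> AE, E -> ZA.

S -> f | AA | AD; A -> e; B -> f; C -> b; D -> ZA; E -> ZA; Z -> e | f | AA | AE | BC | ZA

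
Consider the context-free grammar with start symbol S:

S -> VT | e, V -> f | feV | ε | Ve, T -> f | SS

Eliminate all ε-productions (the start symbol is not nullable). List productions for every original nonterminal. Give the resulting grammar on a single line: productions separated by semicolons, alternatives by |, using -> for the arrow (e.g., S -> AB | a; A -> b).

S -> T | e | VT; T -> f | SS; V -> e | f | Ve | fe | feV

Nullable set: {V}.
S -> VT: V nullable, giving T | VT.
Drop V -> ε.
V -> Ve: V nullable, giving Ve | e.
V -> feV: V nullable, giving fe | feV.
Unchanged (no nullable symbols): S -> e; T -> SS; T -> f; V -> f.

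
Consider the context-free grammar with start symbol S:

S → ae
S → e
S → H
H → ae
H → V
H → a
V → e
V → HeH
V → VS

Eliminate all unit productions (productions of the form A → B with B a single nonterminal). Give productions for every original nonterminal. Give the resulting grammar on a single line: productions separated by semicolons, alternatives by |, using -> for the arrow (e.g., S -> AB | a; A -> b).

Unit productions: H->V, S->H.
Unit pairs (A ⇒* B via units): (H,V), (S,H), (S,V).
S: inherits non-unit rules of {H, S, V} → HeH | VS | a | ae | e.
H: inherits non-unit rules of {H, V} → HeH | VS | a | ae | e.
V: inherits non-unit rules of {V} → HeH | VS | e.

S -> a | e | VS | ae | HeH; H -> a | e | VS | ae | HeH; V -> e | VS | HeH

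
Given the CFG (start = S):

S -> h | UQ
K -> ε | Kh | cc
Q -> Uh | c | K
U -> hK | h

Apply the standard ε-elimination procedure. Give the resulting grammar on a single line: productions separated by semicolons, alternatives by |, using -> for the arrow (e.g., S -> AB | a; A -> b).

S -> U | h | UQ; K -> h | Kh | cc; Q -> K | c | Uh; U -> h | hK

Nullable set: {K, Q}.
S -> UQ: Q nullable, giving U | UQ.
Drop K -> ε.
K -> Kh: K nullable, giving Kh | h.
Q -> K: K nullable, giving K.
U -> hK: K nullable, giving h | hK.
Unchanged (no nullable symbols): S -> h; K -> cc; Q -> Uh; Q -> c; U -> h.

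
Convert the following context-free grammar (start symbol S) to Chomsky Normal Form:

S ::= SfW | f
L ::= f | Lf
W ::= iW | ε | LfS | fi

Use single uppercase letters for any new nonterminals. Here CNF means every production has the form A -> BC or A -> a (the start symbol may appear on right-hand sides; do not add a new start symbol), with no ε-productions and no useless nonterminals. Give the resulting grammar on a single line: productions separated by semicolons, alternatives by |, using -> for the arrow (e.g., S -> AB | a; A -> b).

S -> f | SA | SC; A -> f; B -> i; C -> AW; D -> AS; L -> f | LA; W -> i | AB | BW | LD

Nullable: {W}; after ε-elimination: S -> f | Sf | SfW; L -> f | Lf; W -> i | fi | iW | LfS.
No unit productions to eliminate.
TERM: introduce A -> f, B -> i and substitute in every rule of length ≥2.
BIN: S -> SAW becomes S -> SC, C -> AW; W -> LAS becomes W -> LD, D -> AS.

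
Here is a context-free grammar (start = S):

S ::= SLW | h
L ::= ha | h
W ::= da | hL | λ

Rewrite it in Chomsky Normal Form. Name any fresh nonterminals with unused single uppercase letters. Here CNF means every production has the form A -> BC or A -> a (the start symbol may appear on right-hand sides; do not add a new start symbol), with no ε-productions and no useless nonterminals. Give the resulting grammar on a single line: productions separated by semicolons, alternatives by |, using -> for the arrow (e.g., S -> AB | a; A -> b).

Nullable: {W}; after ε-elimination: S -> h | SL | SLW; L -> h | ha; W -> da | hL.
No unit productions to eliminate.
TERM: introduce B -> a, C -> d, A -> h and substitute in every rule of length ≥2.
BIN: S -> SLW becomes S -> SD, D -> LW.

S -> h | SD | SL; A -> h; B -> a; C -> d; D -> LW; L -> h | AB; W -> AL | CB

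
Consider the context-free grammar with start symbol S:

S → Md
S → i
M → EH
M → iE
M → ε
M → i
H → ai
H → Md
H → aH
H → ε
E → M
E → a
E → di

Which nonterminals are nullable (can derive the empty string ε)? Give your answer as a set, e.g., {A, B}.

Directly nullable (have an ε-rule): {H, M}.
E is nullable via E -> M (every symbol on the right is already known nullable).
Not nullable: S — each has a terminal in every rule's right-hand side or depends on a non-nullable symbol.

{E, H, M}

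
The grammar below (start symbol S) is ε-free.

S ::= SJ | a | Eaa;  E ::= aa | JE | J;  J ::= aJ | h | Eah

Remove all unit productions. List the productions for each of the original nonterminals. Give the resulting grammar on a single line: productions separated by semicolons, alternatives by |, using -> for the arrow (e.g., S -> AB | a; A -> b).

S -> a | SJ | Eaa; E -> h | JE | aJ | aa | Eah; J -> h | aJ | Eah

Unit productions: E->J.
Unit pairs (A ⇒* B via units): (E,J).
S: inherits non-unit rules of {S} → Eaa | SJ | a.
E: inherits non-unit rules of {E, J} → Eah | JE | aJ | aa | h.
J: inherits non-unit rules of {J} → Eah | aJ | h.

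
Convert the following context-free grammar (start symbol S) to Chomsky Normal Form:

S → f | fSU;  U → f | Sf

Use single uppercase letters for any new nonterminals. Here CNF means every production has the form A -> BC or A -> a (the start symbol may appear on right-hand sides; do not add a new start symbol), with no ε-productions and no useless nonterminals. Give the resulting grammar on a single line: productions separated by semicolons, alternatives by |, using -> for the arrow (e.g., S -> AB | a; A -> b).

S -> f | AB; A -> f; B -> SU; U -> f | SA

No ε-productions.
No unit productions to eliminate.
TERM: introduce A -> f and substitute in every rule of length ≥2.
BIN: S -> ASU becomes S -> AB, B -> SU.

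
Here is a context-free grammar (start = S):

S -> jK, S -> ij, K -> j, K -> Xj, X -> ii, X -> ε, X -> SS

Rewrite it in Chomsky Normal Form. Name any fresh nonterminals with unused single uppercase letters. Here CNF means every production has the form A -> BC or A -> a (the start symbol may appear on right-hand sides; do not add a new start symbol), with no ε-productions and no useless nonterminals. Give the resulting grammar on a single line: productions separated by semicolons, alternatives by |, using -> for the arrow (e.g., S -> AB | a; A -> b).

S -> AK | BA; A -> j; B -> i; K -> j | XA; X -> BB | SS

Nullable: {X}; after ε-elimination: S -> ij | jK; K -> j | Xj; X -> SS | ii.
No unit productions to eliminate.
TERM: introduce B -> i, A -> j and substitute in every rule of length ≥2.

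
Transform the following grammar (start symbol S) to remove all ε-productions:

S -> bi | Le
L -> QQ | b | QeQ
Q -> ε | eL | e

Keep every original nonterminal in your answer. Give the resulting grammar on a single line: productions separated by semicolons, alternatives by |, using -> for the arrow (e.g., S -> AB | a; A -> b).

S -> e | Le | bi; L -> Q | b | e | QQ | Qe | eQ | QeQ; Q -> e | eL

Nullable set: {L, Q}.
S -> Le: L nullable, giving Le | e.
L -> QQ: Q, Q nullable, giving Q | QQ.
L -> QeQ: Q, Q nullable, giving Qe | QeQ | e | eQ.
Drop Q -> ε.
Q -> eL: L nullable, giving e | eL.
Unchanged (no nullable symbols): S -> bi; L -> b; Q -> e.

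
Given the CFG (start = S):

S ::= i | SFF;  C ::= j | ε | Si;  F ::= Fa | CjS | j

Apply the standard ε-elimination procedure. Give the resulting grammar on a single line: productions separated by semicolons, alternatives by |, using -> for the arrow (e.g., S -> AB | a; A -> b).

S -> i | SFF; C -> j | Si; F -> j | Fa | jS | CjS

Nullable set: {C}.
Drop C -> ε.
F -> CjS: C nullable, giving CjS | jS.
Unchanged (no nullable symbols): S -> SFF; S -> i; C -> Si; C -> j; F -> Fa; F -> j.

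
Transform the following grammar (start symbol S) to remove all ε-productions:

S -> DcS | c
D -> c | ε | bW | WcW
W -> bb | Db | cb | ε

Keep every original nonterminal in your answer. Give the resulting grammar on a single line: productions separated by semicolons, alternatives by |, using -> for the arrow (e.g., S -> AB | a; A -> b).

Nullable set: {D, W}.
S -> DcS: D nullable, giving DcS | cS.
Drop D -> ε.
D -> WcW: W, W nullable, giving Wc | WcW | c | cW.
D -> bW: W nullable, giving b | bW.
Drop W -> ε.
W -> Db: D nullable, giving Db | b.
Unchanged (no nullable symbols): S -> c; D -> c; W -> bb; W -> cb.

S -> c | cS | DcS; D -> b | c | Wc | bW | cW | WcW; W -> b | Db | bb | cb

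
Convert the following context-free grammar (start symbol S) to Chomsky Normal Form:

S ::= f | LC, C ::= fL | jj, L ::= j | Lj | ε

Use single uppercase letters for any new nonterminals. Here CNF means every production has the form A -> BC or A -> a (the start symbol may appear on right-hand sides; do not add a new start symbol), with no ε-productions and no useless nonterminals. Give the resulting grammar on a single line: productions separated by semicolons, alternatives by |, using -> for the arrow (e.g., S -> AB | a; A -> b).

Nullable: {L}; after ε-elimination: S -> C | f | LC; C -> f | fL | jj; L -> j | Lj.
After unit-elimination: S -> f | LC | fL | jj; C -> f | fL | jj; L -> j | Lj.
TERM: introduce A -> f, B -> j and substitute in every rule of length ≥2.

S -> f | AL | BB | LC; A -> f; B -> j; C -> f | AL | BB; L -> j | LB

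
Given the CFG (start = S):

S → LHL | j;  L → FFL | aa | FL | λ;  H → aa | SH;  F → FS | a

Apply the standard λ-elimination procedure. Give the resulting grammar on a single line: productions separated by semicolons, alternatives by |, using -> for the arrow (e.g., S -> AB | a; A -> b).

S -> H | j | HL | LH | LHL; F -> a | FS; H -> SH | aa; L -> F | FF | FL | aa | FFL

Nullable set: {L}.
S -> LHL: L, L nullable, giving H | HL | LH | LHL.
Drop L -> λ.
L -> FFL: L nullable, giving FF | FFL.
L -> FL: L nullable, giving F | FL.
Unchanged (no nullable symbols): S -> j; F -> FS; F -> a; H -> SH; H -> aa; L -> aa.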